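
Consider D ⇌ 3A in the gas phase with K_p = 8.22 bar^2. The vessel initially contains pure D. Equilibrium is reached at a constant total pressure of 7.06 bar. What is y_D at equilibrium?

y_D = 0.551

Basis: 1 mol D initially; let X = conversion of D. Extent ξ = X.
Mole table: n_D = 1 − X; n_A = 3X.
Total moles n_T = 1 + 2X.
With p_i = (n_i/n_T)P, K_p = p_A^3 / (p_D).
This yields a degree-3 equation in X; solving on (0,1), X = 0.214.
Then n_D = 0.786, n_T = 1.43, so y_D = 0.551.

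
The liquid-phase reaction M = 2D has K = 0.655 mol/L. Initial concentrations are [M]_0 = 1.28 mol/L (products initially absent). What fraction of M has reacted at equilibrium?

Let X = conversion of M; extent ξ = 1.28·X mol/L.
Concentrations: [M] = 1.28 − 1.28X; [D] = 2.56X.
K = [D]^2 / ([M]).
This equals 0.655 at X = 0.299 (the root in 0 < X < 1).

X = 0.299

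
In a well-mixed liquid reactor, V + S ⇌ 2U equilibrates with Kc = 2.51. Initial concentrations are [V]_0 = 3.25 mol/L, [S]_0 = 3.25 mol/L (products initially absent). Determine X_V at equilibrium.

Let X = conversion of V; extent ξ = 3.25·X mol/L.
Concentrations: [V] = 3.25 − 3.25X; [S] = 3.25 − 3.25X; [U] = 6.5X.
Kc = [U]^2 / ([V] [S]).
This equals 2.51 at X = 0.442 (the root in 0 < X < 1).

X = 0.442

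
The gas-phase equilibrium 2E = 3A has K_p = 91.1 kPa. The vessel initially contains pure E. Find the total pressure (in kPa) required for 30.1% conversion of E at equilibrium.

Let X = conversion of E (basis 1 mol E); extent of reaction ξ = 0.5X.
Mole table: n_E = 1 − X; n_A = 1.5X.
n_T = Σnᵢ = 1 + 0.5X.
K_p = p_A^3 / (p_E^2) with p_i = (n_i/n_T)·P.
At X = 0.301: the mole-fraction product g(X) = Π y_i^ν_i = 0.1637. Since K_p = g(X)·P^{1}, P = (K_p/g)^(1/1) = (91.1/0.1637)^(1/1) = 556 kPa.

P = 556 kPa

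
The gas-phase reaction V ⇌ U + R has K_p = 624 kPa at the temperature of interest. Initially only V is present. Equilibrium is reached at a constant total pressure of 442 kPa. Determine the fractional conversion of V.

X = 0.765

Take 1 mol V as basis and let X be its fractional conversion, so ξ = X.
At extent ξ: n_V = 1 − X; n_U = X; n_R = X.
Summing: n_T = 1 + X.
Mole fractions y_i = n_i/n_T; K_p = p_U p_R / (p_V) with p_i = y_i·P.
This yields a degree-2 equation in X; solving on (0,1), X = 0.765.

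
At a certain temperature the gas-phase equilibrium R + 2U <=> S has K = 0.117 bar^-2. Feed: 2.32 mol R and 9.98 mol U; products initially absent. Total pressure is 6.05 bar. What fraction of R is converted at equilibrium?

X = 0.703

Take 2.32 mol R as basis and let X be its fractional conversion, so ξ = 2.32X.
Moles: n_R = 2.32 − 2.32X; n_U = 9.98 − 4.64X; n_S = 2.32X.
Summing: n_T = 12.3 − 4.64X.
y_i = n_i/n_T, p_i = y_i·P. K = p_S / (p_R p_U^2).
Setting this equal to 0.117 bar^-2 and taking the physical root (0 < X < 1) gives X = 0.703.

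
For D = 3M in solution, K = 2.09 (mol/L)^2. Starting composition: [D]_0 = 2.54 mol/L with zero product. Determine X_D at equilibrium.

X = 0.211

Let X = conversion of D; extent ξ = 2.54·X mol/L.
Concentrations: [D] = 2.54 − 2.54X; [M] = 7.62X.
K = [M]^3 / ([D]).
This equals 2.09 at X = 0.211 (the root in 0 < X < 1).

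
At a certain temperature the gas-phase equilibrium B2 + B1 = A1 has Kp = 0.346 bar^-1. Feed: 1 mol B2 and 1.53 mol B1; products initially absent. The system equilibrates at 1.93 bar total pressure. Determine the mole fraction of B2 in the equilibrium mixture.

y_B2 = 0.323

Let X = conversion of B2 (basis 1 mol B2); extent of reaction ξ = X.
Moles: n_B2 = 1 − X; n_B1 = 1.53 − X; n_A1 = X.
Total moles n_T = 2.53 − X.
With p_i = (n_i/n_T)P, Kp = p_A1 / (p_B2 p_B1).
Setting this equal to 0.346 bar^-1 and taking the physical root (0 < X < 1) gives X = 0.271.
Then n_B2 = 0.729, n_T = 2.26, so y_B2 = 0.323.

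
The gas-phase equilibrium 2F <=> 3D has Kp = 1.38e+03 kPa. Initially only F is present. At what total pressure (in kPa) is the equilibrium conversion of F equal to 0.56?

P = 577 kPa

Let X = conversion of F (basis 1 mol F); extent of reaction ξ = 0.5X.
Mole table: n_F = 1 − X; n_D = 1.5X.
Total moles n_T = 1 + 0.5X.
Kp = p_D^3 / (p_F^2) with p_i = (n_i/n_T)·P.
At X = 0.56: the mole-fraction product g(X) = Π y_i^ν_i = 2.392. Since Kp = g(X)·P^{1}, P = (Kp/g)^(1/1) = (1.38e+03/2.392)^(1/1) = 577 kPa.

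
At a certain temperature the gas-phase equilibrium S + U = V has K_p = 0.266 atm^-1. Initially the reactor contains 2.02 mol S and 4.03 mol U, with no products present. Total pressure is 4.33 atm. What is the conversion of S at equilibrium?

Take 2.02 mol S as basis and let X be its fractional conversion, so ξ = 2.02X.
Moles: n_S = 2.02 − 2.02X; n_U = 4.03 − 2.02X; n_V = 2.02X.
Total moles n_T = 6.05 − 2.02X.
y_i = n_i/n_T, p_i = y_i·P. K_p = p_V / (p_S p_U).
Substituting and setting equal to 0.266 atm^-1 gives a polynomial in X; the root in (0,1) is X = 0.414.

X = 0.414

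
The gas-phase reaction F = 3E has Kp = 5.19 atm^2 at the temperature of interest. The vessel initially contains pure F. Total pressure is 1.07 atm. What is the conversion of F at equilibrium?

Basis: 1 mol F initially; let X = conversion of F. Extent ξ = X.
At extent ξ: n_F = 1 − X; n_E = 3X.
Summing: n_T = 1 + 2X.
With p_i = (n_i/n_T)P, Kp = p_E^3 / (p_F).
Setting this equal to 5.19 atm^2 and taking the physical root (0 < X < 1) gives X = 0.671.

X = 0.671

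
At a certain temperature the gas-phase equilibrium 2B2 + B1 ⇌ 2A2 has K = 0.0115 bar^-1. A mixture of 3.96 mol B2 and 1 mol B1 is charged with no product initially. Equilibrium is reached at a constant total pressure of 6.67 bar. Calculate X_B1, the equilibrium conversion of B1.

Take 1 mol B1 as basis and let X be its fractional conversion, so ξ = X.
At extent ξ: n_B2 = 3.96 − 2X; n_B1 = 1 − X; n_A2 = 2X.
Total moles n_T = 4.96 − X.
With p_i = (n_i/n_T)P, K = p_A2^2 / (p_B2^2 p_B1).
Equating to 0.0115 bar^-1 and solving on 0 < X < 1: X = 0.202.

X = 0.202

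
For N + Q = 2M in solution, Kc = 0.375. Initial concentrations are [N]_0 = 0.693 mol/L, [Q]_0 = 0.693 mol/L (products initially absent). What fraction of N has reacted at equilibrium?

Let X = conversion of N; extent ξ = 0.693·X mol/L.
Concentrations: [N] = 0.693 − 0.693X; [Q] = 0.693 − 0.693X; [M] = 1.39X.
Kc = [M]^2 / ([N] [Q]).
Solving Kc = 0.375 for X ∈ (0,1): X = 0.234.

X = 0.234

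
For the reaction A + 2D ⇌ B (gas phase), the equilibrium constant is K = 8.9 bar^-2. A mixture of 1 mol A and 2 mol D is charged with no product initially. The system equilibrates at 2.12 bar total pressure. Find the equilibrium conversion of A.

Let X = conversion of A (basis 1 mol A); extent of reaction ξ = X.
Moles: n_A = 1 − X; n_D = 2 − 2X; n_B = X.
n_T = Σnᵢ = 3 − 2X.
Mole fractions y_i = n_i/n_T; K = p_B / (p_A p_D^2) with p_i = y_i·P.
Substituting and setting equal to 8.9 bar^-2 gives a polynomial in X; the root in (0,1) is X = 0.784.

X = 0.784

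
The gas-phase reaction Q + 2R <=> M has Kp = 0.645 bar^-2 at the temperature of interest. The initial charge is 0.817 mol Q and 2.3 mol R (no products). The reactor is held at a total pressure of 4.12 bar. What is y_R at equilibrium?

y_R = 0.559

Take 0.817 mol Q as basis and let X be its fractional conversion, so ξ = 0.817X.
Species balance: n_Q = 0.817 − 0.817X; n_R = 2.3 − 1.63X; n_M = 0.817X.
Summing: n_T = 3.12 − 1.63X.
Mole fractions y_i = n_i/n_T; Kp = p_M / (p_Q p_R^2) with p_i = y_i·P.
Equating to 0.645 bar^-2 and solving on 0 < X < 1: X = 0.774.
Then n_R = 1.04, n_T = 1.85, so y_R = 0.559.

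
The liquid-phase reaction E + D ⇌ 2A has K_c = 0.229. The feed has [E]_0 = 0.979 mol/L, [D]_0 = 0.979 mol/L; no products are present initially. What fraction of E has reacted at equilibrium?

X = 0.193

Let X = conversion of E; extent ξ = 0.979·X mol/L.
Concentrations: [E] = 0.979 − 0.979X; [D] = 0.979 − 0.979X; [A] = 1.96X.
K_c = [A]^2 / ([E] [D]).
This equals 0.229 at X = 0.193 (the root in 0 < X < 1).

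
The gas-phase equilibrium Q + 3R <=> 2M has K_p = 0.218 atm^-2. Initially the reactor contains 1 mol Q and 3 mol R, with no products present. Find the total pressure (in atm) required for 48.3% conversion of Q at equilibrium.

P = 4.52 atm

Let X = conversion of Q (basis 1 mol Q); extent of reaction ξ = X.
Species balance: n_Q = 1 − X; n_R = 3 − 3X; n_M = 2X.
Total moles n_T = 4 − 2X.
K_p = p_M^2 / (p_Q p_R^3) with p_i = (n_i/n_T)·P.
At X = 0.483: the mole-fraction product g(X) = Π y_i^ν_i = 4.453. Since K_p = g(X)·P^{-2}, P = (g/K_p)^(1/2) = (4.453/0.218)^(1/2) = 4.52 atm.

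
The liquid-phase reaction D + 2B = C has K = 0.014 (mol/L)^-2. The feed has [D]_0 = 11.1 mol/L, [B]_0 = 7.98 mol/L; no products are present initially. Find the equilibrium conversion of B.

Let X = conversion of B; extent ξ = 7.98X/2 mol/L.
Concentrations: [D] = 11.1 − 3.99X; [B] = 7.98 − 7.98X; [C] = 3.99X.
K = [C] / ([D] [B]^2).
Equating to 0.014 (mol/L)^-2: the physical root is X = 0.503.

X = 0.503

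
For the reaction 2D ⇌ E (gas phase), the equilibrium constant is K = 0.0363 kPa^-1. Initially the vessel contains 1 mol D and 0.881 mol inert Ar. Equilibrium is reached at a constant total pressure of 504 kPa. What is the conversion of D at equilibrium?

Basis: 1 mol D initially; let X = conversion of D. Extent ξ = 0.5X.
Mole table: n_D = 1 − X; n_E = 0.5X; n_I = 0.881 (inert).
Summing: n_T = 1.88 − 0.5X.
y_i = n_i/n_T, p_i = y_i·P. K = p_E / (p_D^2).
Equating to 0.0363 kPa^-1 and solving on 0 < X < 1: X = 0.819.

X = 0.819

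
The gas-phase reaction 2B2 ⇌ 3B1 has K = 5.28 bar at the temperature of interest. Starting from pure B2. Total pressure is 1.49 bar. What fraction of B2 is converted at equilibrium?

Basis: 1 mol B2 initially; let X = conversion of B2. Extent ξ = 0.5X.
Species balance: n_B2 = 1 − X; n_B1 = 1.5X.
n_T = Σnᵢ = 1 + 0.5X.
With p_i = (n_i/n_T)P, K = p_B1^3 / (p_B2^2).
Setting this equal to 5.28 bar and taking the physical root (0 < X < 1) gives X = 0.601.

X = 0.601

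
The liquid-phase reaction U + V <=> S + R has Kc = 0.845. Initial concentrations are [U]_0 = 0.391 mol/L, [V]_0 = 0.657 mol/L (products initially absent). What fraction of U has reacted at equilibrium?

X = 0.602

Let X = conversion of U; extent ξ = 0.391·X mol/L.
Concentrations: [U] = 0.391 − 0.391X; [V] = 0.657 − 0.391X; [S] = 0.391X; [R] = 0.391X.
Kc = [S] [R] / ([U] [V]).
Equating to 0.845: the physical root is X = 0.602.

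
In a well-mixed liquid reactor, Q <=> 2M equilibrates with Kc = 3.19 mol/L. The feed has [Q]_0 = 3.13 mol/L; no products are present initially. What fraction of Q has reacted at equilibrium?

X = 0.393

Let X = conversion of Q; extent ξ = 3.13·X mol/L.
Concentrations: [Q] = 3.13 − 3.13X; [M] = 6.26X.
Kc = [M]^2 / ([Q]).
Equating to 3.19 mol/L: the physical root is X = 0.393.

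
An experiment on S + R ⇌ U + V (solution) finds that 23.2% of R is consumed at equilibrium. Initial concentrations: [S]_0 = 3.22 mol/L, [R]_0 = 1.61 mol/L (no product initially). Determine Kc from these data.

Let X = conversion of R.
Concentrations: [S] = 3.22 − 1.61X; [R] = 1.61 − 1.61X; [U] = 1.61X; [V] = 1.61X.
At X = 0.232: [S] = 2.85, [R] = 1.24, [U] = 0.374, [V] = 0.374.
Kc = [U] [V] / ([S] [R]) = 0.0396.

Kc = 0.0396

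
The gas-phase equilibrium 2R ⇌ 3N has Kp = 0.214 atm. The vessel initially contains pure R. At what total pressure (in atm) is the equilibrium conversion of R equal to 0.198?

P = 5.77 atm

Take 1 mol R as basis and let X be its fractional conversion, so ξ = 0.5X.
Species balance: n_R = 1 − X; n_N = 1.5X.
Total moles n_T = 1 + 0.5X.
Kp = p_N^3 / (p_R^2) with p_i = (n_i/n_T)·P.
At X = 0.198: the mole-fraction product g(X) = Π y_i^ν_i = 0.03706. Since Kp = g(X)·P^{1}, P = (Kp/g)^(1/1) = (0.214/0.03706)^(1/1) = 5.77 atm.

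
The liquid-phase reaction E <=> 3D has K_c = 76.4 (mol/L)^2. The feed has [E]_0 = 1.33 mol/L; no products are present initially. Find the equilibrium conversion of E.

Let X = conversion of E; extent ξ = 1.33·X mol/L.
Concentrations: [E] = 1.33 − 1.33X; [D] = 3.99X.
K_c = [D]^3 / ([E]).
Setting equal to 76.4 and solving for X on (0,1) gives X = 0.743.

X = 0.743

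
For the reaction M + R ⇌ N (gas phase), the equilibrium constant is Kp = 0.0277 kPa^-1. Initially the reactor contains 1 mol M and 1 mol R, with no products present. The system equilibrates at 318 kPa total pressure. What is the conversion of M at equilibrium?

X = 0.681

Let X = conversion of M (basis 1 mol M); extent of reaction ξ = X.
Mole table: n_M = 1 − X; n_R = 1 − X; n_N = X.
n_T = Σnᵢ = 2 − X.
y_i = n_i/n_T, p_i = y_i·P. Kp = p_N / (p_M p_R).
This yields a degree-2 equation in X; solving on (0,1), X = 0.681.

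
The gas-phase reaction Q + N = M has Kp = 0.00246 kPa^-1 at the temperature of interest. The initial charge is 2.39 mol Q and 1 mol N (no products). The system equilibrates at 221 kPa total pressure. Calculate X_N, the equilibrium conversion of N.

X = 0.270

Let X = conversion of N (basis 1 mol N); extent of reaction ξ = X.
Species balance: n_Q = 2.39 − X; n_N = 1 − X; n_M = X.
Summing: n_T = 3.39 − X.
Mole fractions y_i = n_i/n_T; Kp = p_M / (p_Q p_N) with p_i = y_i·P.
Equating to 0.00246 kPa^-1 and solving on 0 < X < 1: X = 0.270.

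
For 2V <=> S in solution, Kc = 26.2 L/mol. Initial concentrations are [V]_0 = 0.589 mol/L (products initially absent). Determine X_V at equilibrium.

X = 0.835

Let X = conversion of V; extent ξ = 0.589X/2 mol/L.
Concentrations: [V] = 0.589 − 0.589X; [S] = 0.294X.
Kc = [S] / ([V]^2).
This equals 26.2 at X = 0.835 (the root in 0 < X < 1).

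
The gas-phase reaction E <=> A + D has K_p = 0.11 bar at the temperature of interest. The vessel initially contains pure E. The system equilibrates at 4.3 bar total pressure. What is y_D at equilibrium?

y_D = 0.136

Let X = conversion of E (basis 1 mol E); extent of reaction ξ = X.
Mole table: n_E = 1 − X; n_A = X; n_D = X.
n_T = Σnᵢ = 1 + X.
y_i = n_i/n_T, p_i = y_i·P. K_p = p_A p_D / (p_E).
Setting this equal to 0.11 bar and taking the physical root (0 < X < 1) gives X = 0.158.
Then n_D = 0.158, n_T = 1.16, so y_D = 0.136.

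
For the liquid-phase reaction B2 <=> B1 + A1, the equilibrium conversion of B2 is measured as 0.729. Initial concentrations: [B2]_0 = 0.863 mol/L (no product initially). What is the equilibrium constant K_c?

K_c = 1.69 mol/L

Let X = conversion of B2.
Concentrations: [B2] = 0.863 − 0.863X; [B1] = 0.863X; [A1] = 0.863X.
At X = 0.729: [B2] = 0.234, [B1] = 0.629, [A1] = 0.629.
K_c = [B1] [A1] / ([B2]) = 1.69 mol/L.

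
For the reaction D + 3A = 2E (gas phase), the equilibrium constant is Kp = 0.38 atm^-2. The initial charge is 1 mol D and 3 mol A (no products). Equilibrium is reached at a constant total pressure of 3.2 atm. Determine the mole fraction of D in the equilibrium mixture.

y_D = 0.173

Let X = conversion of D (basis 1 mol D); extent of reaction ξ = X.
Mole table: n_D = 1 − X; n_A = 3 − 3X; n_E = 2X.
n_T = Σnᵢ = 4 − 2X.
Mole fractions y_i = n_i/n_T; Kp = p_E^2 / (p_D p_A^3) with p_i = y_i·P.
Substituting and setting equal to 0.38 atm^-2 gives a polynomial in X; the root in (0,1) is X = 0.470.
Then n_D = 0.53, n_T = 3.06, so y_D = 0.173.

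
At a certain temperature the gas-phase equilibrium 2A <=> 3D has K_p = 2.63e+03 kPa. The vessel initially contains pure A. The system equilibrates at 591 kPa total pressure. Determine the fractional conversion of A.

Basis: 1 mol A initially; let X = conversion of A. Extent ξ = 0.5X.
Species balance: n_A = 1 − X; n_D = 1.5X.
Summing: n_T = 1 + 0.5X.
Mole fractions y_i = n_i/n_T; K_p = p_D^3 / (p_A^2) with p_i = y_i·P.
Setting this equal to 2.63e+03 kPa and taking the physical root (0 < X < 1) gives X = 0.625.

X = 0.625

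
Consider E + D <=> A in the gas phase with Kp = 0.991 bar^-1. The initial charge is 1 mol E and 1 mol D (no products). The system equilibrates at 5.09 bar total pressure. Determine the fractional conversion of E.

Basis: 1 mol E initially; let X = conversion of E. Extent ξ = X.
At extent ξ: n_E = 1 − X; n_D = 1 − X; n_A = X.
Total moles n_T = 2 − X.
y_i = n_i/n_T, p_i = y_i·P. Kp = p_A / (p_E p_D).
Substituting and setting equal to 0.991 bar^-1 gives a polynomial in X; the root in (0,1) is X = 0.593.

X = 0.593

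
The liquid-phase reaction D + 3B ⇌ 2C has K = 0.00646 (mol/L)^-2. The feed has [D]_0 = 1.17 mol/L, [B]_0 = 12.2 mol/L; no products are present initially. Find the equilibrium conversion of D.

Let X = conversion of D; extent ξ = 1.17·X mol/L.
Concentrations: [D] = 1.17 − 1.17X; [B] = 12.2 − 3.51X; [C] = 2.34X.
K = [C]^2 / ([D] [B]^3).
Solving K = 0.00646 for X ∈ (0,1): X = 0.666.

X = 0.666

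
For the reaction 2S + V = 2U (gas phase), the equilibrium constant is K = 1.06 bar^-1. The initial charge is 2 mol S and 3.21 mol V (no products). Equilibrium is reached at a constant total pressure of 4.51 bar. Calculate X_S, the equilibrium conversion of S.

X = 0.622

Take 2 mol S as basis and let X be its fractional conversion, so ξ = X.
Species balance: n_S = 2 − 2X; n_V = 3.21 − X; n_U = 2X.
Total moles n_T = 5.21 − X.
With p_i = (n_i/n_T)P, K = p_U^2 / (p_S^2 p_V).
This yields a degree-3 equation in X; solving on (0,1), X = 0.622.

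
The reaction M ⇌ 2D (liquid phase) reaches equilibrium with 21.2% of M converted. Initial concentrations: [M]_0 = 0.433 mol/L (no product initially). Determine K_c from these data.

Let X = conversion of M.
Concentrations: [M] = 0.433 − 0.433X; [D] = 0.866X.
At X = 0.212: [M] = 0.341, [D] = 0.184.
K_c = [D]^2 / ([M]) = 0.0988 mol/L.

K_c = 0.0988 mol/L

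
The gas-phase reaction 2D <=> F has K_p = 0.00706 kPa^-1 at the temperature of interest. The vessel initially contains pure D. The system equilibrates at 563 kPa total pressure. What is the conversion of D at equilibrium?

X = 0.757

Basis: 1 mol D initially; let X = conversion of D. Extent ξ = 0.5X.
Species balance: n_D = 1 − X; n_F = 0.5X.
n_T = Σnᵢ = 1 − 0.5X.
Mole fractions y_i = n_i/n_T; K_p = p_F / (p_D^2) with p_i = y_i·P.
This yields a degree-2 equation in X; solving on (0,1), X = 0.757.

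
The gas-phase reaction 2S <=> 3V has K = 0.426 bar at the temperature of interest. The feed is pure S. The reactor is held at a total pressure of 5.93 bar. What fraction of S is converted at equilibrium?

Basis: 1 mol S initially; let X = conversion of S. Extent ξ = 0.5X.
Mole table: n_S = 1 − X; n_V = 1.5X.
Total moles n_T = 1 + 0.5X.
Mole fractions y_i = n_i/n_T; K = p_V^3 / (p_S^2) with p_i = y_i·P.
Substituting and setting equal to 0.426 bar gives a polynomial in X; the root in (0,1) is X = 0.240.

X = 0.240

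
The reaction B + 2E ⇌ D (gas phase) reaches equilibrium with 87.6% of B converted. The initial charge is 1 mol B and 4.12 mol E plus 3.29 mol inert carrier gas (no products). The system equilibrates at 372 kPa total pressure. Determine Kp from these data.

Take 1 mol B as basis and let X be its fractional conversion, so ξ = X.
Mole table: n_B = 1 − X; n_E = 4.12 − 2X; n_D = X; n_I = 3.29 (inert).
Total moles n_T = 8.41 − 2X.
At X = 0.876: n_B = 0.124, n_E = 2.37, n_D = 0.876, n_T = 6.66.
p_i = (n_i/n_T)·P. Kp = p_D / (p_B p_E^2) = 0.000404 kPa^-2.

Kp = 0.000404 kPa^-2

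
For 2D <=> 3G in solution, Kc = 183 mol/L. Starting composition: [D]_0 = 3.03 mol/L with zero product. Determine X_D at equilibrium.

X = 0.823

Let X = conversion of D; extent ξ = 3.03X/2 mol/L.
Concentrations: [D] = 3.03 − 3.03X; [G] = 4.54X.
Kc = [G]^3 / ([D]^2).
Solving Kc = 183 for X ∈ (0,1): X = 0.823.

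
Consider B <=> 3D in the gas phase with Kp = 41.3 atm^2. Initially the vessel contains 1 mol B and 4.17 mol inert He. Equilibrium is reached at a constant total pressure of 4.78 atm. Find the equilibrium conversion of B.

X = 0.822

Take 1 mol B as basis and let X be its fractional conversion, so ξ = X.
At extent ξ: n_B = 1 − X; n_D = 3X; n_I = 4.17 (inert).
n_T = Σnᵢ = 5.17 + 2X.
Mole fractions y_i = n_i/n_T; Kp = p_D^3 / (p_B) with p_i = y_i·P.
Substituting and setting equal to 41.3 atm^2 gives a polynomial in X; the root in (0,1) is X = 0.822.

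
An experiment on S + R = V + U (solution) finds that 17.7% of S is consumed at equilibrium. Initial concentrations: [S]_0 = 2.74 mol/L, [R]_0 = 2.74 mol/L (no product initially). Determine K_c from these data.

Let X = conversion of S.
Concentrations: [S] = 2.74 − 2.74X; [R] = 2.74 − 2.74X; [V] = 2.74X; [U] = 2.74X.
At X = 0.177: [S] = 2.26, [R] = 2.26, [V] = 0.485, [U] = 0.485.
K_c = [V] [U] / ([S] [R]) = 0.0463.

K_c = 0.0463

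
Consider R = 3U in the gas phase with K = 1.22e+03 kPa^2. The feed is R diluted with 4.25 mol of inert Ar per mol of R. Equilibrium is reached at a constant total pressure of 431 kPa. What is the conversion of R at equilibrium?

X = 0.184

Take 1 mol R as basis and let X be its fractional conversion, so ξ = X.
At extent ξ: n_R = 1 − X; n_U = 3X; n_I = 4.25 (inert).
n_T = Σnᵢ = 5.25 + 2X.
Mole fractions y_i = n_i/n_T; K = p_U^3 / (p_R) with p_i = y_i·P.
Substituting and setting equal to 1.22e+03 kPa^2 gives a polynomial in X; the root in (0,1) is X = 0.184.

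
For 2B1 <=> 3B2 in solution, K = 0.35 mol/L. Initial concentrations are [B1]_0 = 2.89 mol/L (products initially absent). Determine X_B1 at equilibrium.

Let X = conversion of B1; extent ξ = 2.89X/2 mol/L.
Concentrations: [B1] = 2.89 − 2.89X; [B2] = 4.33X.
K = [B2]^3 / ([B1]^2).
This equals 0.35 at X = 0.268 (the root in 0 < X < 1).

X = 0.268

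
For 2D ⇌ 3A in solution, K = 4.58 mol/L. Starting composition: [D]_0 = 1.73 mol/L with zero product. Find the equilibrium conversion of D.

X = 0.545

Let X = conversion of D; extent ξ = 1.73X/2 mol/L.
Concentrations: [D] = 1.73 − 1.73X; [A] = 2.59X.
K = [A]^3 / ([D]^2).
Setting equal to 4.58 and solving for X on (0,1) gives X = 0.545.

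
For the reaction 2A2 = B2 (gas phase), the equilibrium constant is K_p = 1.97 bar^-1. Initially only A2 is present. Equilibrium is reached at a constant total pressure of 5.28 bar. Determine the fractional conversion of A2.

X = 0.847

Basis: 1 mol A2 initially; let X = conversion of A2. Extent ξ = 0.5X.
At extent ξ: n_A2 = 1 − X; n_B2 = 0.5X.
Total moles n_T = 1 − 0.5X.
y_i = n_i/n_T, p_i = y_i·P. K_p = p_B2 / (p_A2^2).
Setting this equal to 1.97 bar^-1 and taking the physical root (0 < X < 1) gives X = 0.847.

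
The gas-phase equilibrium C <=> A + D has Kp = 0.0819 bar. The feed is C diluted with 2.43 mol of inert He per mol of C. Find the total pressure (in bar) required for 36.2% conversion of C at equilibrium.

P = 1.51 bar

Basis: 1 mol C initially; let X = conversion of C. Extent ξ = X.
Mole table: n_C = 1 − X; n_A = X; n_D = X; n_I = 2.43 (inert).
n_T = Σnᵢ = 3.43 + X.
Kp = p_A p_D / (p_C) with p_i = (n_i/n_T)·P.
At X = 0.362: the mole-fraction product g(X) = Π y_i^ν_i = 0.05417. Since Kp = g(X)·P^{1}, P = (Kp/g)^(1/1) = (0.0819/0.05417)^(1/1) = 1.51 bar.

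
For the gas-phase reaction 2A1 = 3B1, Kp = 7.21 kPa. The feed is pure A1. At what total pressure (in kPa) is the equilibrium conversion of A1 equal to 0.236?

P = 106 kPa

Take 1 mol A1 as basis and let X be its fractional conversion, so ξ = 0.5X.
Species balance: n_A1 = 1 − X; n_B1 = 1.5X.
Total moles n_T = 1 + 0.5X.
Kp = p_B1^3 / (p_A1^2) with p_i = (n_i/n_T)·P.
At X = 0.236: the mole-fraction product g(X) = Π y_i^ν_i = 0.06798. Since Kp = g(X)·P^{1}, P = (Kp/g)^(1/1) = (7.21/0.06798)^(1/1) = 106 kPa.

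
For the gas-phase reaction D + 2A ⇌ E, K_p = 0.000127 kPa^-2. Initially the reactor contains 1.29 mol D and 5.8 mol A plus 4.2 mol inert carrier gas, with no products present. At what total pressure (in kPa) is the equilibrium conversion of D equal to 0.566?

Take 1.29 mol D as basis and let X be its fractional conversion, so ξ = 1.29X.
At extent ξ: n_D = 1.29 − 1.29X; n_A = 5.8 − 2.58X; n_E = 1.29X; n_I = 4.2 (inert).
Summing: n_T = 11.3 − 2.58X.
K_p = p_E / (p_D p_A^2) with p_i = (n_i/n_T)·P.
At X = 0.566: the mole-fraction product g(X) = Π y_i^ν_i = 6.691. Since K_p = g(X)·P^{-2}, P = (g/K_p)^(1/2) = (6.691/0.000127)^(1/2) = 230 kPa.

P = 230 kPa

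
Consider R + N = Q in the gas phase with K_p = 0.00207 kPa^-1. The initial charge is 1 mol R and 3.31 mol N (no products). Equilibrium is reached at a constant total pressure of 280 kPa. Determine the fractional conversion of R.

Basis: 1 mol R initially; let X = conversion of R. Extent ξ = X.
At extent ξ: n_R = 1 − X; n_N = 3.31 − X; n_Q = X.
Total moles n_T = 4.31 − X.
y_i = n_i/n_T, p_i = y_i·P. K_p = p_Q / (p_R p_N).
This yields a degree-2 equation in X; solving on (0,1), X = 0.303.

X = 0.303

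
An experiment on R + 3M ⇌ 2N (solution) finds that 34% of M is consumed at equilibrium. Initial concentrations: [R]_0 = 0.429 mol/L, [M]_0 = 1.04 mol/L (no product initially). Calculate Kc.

Let X = conversion of M.
Concentrations: [R] = 0.429 − 0.347X; [M] = 1.04 − 1.04X; [N] = 0.693X.
At X = 0.34: [R] = 0.311, [M] = 0.686, [N] = 0.236.
Kc = [N]^2 / ([R] [M]^3) = 0.552 (mol/L)^-2.

Kc = 0.552 (mol/L)^-2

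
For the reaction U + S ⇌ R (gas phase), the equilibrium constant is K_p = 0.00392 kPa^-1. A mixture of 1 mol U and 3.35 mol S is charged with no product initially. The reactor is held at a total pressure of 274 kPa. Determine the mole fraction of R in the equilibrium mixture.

Take 1 mol U as basis and let X be its fractional conversion, so ξ = X.
Mole table: n_U = 1 − X; n_S = 3.35 − X; n_R = X.
Total moles n_T = 4.35 − X.
With p_i = (n_i/n_T)P, K_p = p_R / (p_U p_S).
Setting this equal to 0.00392 kPa^-1 and taking the physical root (0 < X < 1) gives X = 0.444.
Then n_R = 0.444, n_T = 3.91, so y_R = 0.114.

y_R = 0.114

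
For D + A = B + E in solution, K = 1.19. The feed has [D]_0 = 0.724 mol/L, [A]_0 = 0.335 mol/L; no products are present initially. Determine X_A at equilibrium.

Let X = conversion of A; extent ξ = 0.335·X mol/L.
Concentrations: [D] = 0.724 − 0.335X; [A] = 0.335 − 0.335X; [B] = 0.335X; [E] = 0.335X.
K = [B] [E] / ([D] [A]).
This equals 1.19 at X = 0.709 (the root in 0 < X < 1).

X = 0.709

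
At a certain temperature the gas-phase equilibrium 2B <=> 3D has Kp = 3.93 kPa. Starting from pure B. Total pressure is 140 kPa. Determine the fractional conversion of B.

Let X = conversion of B (basis 1 mol B); extent of reaction ξ = 0.5X.
Mole table: n_B = 1 − X; n_D = 1.5X.
Summing: n_T = 1 + 0.5X.
y_i = n_i/n_T, p_i = y_i·P. Kp = p_D^3 / (p_B^2).
Equating to 3.93 kPa and solving on 0 < X < 1: X = 0.182.

X = 0.182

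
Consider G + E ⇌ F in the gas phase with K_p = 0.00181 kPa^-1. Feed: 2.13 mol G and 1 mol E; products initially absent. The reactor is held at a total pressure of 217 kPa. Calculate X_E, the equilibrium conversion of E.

X = 0.205

Let X = conversion of E (basis 1 mol E); extent of reaction ξ = X.
At extent ξ: n_G = 2.13 − X; n_E = 1 − X; n_F = X.
Total moles n_T = 3.13 − X.
Mole fractions y_i = n_i/n_T; K_p = p_F / (p_G p_E) with p_i = y_i·P.
Setting this equal to 0.00181 kPa^-1 and taking the physical root (0 < X < 1) gives X = 0.205.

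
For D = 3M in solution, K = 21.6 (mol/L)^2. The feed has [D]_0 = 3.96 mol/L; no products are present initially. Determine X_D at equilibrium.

Let X = conversion of D; extent ξ = 3.96·X mol/L.
Concentrations: [D] = 3.96 − 3.96X; [M] = 11.9X.
K = [M]^3 / ([D]).
This equals 21.6 at X = 0.325 (the root in 0 < X < 1).

X = 0.325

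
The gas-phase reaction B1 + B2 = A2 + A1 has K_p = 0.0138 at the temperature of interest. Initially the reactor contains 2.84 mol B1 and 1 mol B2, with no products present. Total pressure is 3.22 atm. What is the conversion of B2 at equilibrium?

X = 0.174

Let X = conversion of B2 (basis 1 mol B2); extent of reaction ξ = X.
Moles: n_B1 = 2.84 − X; n_B2 = 1 − X; n_A2 = X; n_A1 = X.
Since Δν = 0, n_T = 3.84 throughout.
y_i = n_i/n_T, p_i = y_i·P. K_p = p_A2 p_A1 / (p_B1 p_B2).
Substituting and setting equal to 0.0138 gives a polynomial in X; the root in (0,1) is X = 0.174.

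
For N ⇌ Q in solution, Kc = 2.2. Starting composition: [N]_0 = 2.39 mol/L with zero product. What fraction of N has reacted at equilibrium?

X = 0.687

Let X = conversion of N; extent ξ = 2.39·X mol/L.
Concentrations: [N] = 2.39 − 2.39X; [Q] = 2.39X.
Kc = [Q] / ([N]).
Setting equal to 2.2 and solving for X on (0,1) gives X = 0.687.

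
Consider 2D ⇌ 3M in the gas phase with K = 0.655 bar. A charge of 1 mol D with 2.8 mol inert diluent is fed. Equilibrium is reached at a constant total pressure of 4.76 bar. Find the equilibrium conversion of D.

X = 0.392

Let X = conversion of D (basis 1 mol D); extent of reaction ξ = 0.5X.
Mole table: n_D = 1 − X; n_M = 1.5X; n_I = 2.8 (inert).
Total moles n_T = 3.8 + 0.5X.
y_i = n_i/n_T, p_i = y_i·P. K = p_M^3 / (p_D^2).
This yields a degree-3 equation in X; solving on (0,1), X = 0.392.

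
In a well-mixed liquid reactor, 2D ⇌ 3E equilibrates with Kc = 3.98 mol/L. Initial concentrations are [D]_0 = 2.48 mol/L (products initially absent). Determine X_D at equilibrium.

Let X = conversion of D; extent ξ = 2.48X/2 mol/L.
Concentrations: [D] = 2.48 − 2.48X; [E] = 3.72X.
Kc = [E]^3 / ([D]^2).
Equating to 3.98 mol/L: the physical root is X = 0.495.

X = 0.495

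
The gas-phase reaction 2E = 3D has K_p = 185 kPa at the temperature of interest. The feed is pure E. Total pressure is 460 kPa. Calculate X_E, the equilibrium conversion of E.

X = 0.379

Basis: 1 mol E initially; let X = conversion of E. Extent ξ = 0.5X.
Mole table: n_E = 1 − X; n_D = 1.5X.
n_T = Σnᵢ = 1 + 0.5X.
Mole fractions y_i = n_i/n_T; K_p = p_D^3 / (p_E^2) with p_i = y_i·P.
This yields a degree-3 equation in X; solving on (0,1), X = 0.379.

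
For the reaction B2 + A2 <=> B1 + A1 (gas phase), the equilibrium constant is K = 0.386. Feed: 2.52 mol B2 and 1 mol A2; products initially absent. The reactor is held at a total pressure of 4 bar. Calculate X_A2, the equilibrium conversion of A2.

X = 0.569

Let X = conversion of A2 (basis 1 mol A2); extent of reaction ξ = X.
Moles: n_B2 = 2.52 − X; n_A2 = 1 − X; n_B1 = X; n_A1 = X.
Since Δν = 0, n_T = 3.52 throughout.
With p_i = (n_i/n_T)P, K = p_B1 p_A1 / (p_B2 p_A2).
Substituting and setting equal to 0.386 gives a polynomial in X; the root in (0,1) is X = 0.569.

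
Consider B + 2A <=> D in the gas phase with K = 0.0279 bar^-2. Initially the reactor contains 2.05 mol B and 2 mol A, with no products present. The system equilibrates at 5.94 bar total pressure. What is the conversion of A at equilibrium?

X = 0.290

Basis: 2 mol A initially; let X = conversion of A. Extent ξ = X.
At extent ξ: n_B = 2.05 − X; n_A = 2 − 2X; n_D = X.
Total moles n_T = 4.05 − 2X.
Mole fractions y_i = n_i/n_T; K = p_D / (p_B p_A^2) with p_i = y_i·P.
Equating to 0.0279 bar^-2 and solving on 0 < X < 1: X = 0.290.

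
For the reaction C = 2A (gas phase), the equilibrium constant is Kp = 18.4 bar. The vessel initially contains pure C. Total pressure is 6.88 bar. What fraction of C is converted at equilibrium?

Basis: 1 mol C initially; let X = conversion of C. Extent ξ = X.
Mole table: n_C = 1 − X; n_A = 2X.
Total moles n_T = 1 + X.
y_i = n_i/n_T, p_i = y_i·P. Kp = p_A^2 / (p_C).
This yields a degree-2 equation in X; solving on (0,1), X = 0.633.

X = 0.633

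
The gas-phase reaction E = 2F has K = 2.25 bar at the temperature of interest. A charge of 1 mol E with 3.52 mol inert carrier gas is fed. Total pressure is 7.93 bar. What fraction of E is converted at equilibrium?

X = 0.443

Let X = conversion of E (basis 1 mol E); extent of reaction ξ = X.
At extent ξ: n_E = 1 − X; n_F = 2X; n_I = 3.52 (inert).
Summing: n_T = 4.52 + X.
With p_i = (n_i/n_T)P, K = p_F^2 / (p_E).
Setting this equal to 2.25 bar and taking the physical root (0 < X < 1) gives X = 0.443.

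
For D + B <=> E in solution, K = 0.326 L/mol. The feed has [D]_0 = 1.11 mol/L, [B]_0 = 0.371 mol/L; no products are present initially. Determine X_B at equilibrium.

X = 0.249

Let X = conversion of B; extent ξ = 0.371·X mol/L.
Concentrations: [D] = 1.11 − 0.371X; [B] = 0.371 − 0.371X; [E] = 0.371X.
K = [E] / ([D] [B]).
Solving K = 0.326 for X ∈ (0,1): X = 0.249.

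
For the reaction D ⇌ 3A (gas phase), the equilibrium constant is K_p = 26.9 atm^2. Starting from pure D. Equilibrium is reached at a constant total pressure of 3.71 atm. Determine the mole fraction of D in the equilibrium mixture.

y_D = 0.232

Basis: 1 mol D initially; let X = conversion of D. Extent ξ = X.
Mole table: n_D = 1 − X; n_A = 3X.
n_T = Σnᵢ = 1 + 2X.
Mole fractions y_i = n_i/n_T; K_p = p_A^3 / (p_D) with p_i = y_i·P.
Substituting and setting equal to 26.9 atm^2 gives a polynomial in X; the root in (0,1) is X = 0.525.
Then n_D = 0.475, n_T = 2.05, so y_D = 0.232.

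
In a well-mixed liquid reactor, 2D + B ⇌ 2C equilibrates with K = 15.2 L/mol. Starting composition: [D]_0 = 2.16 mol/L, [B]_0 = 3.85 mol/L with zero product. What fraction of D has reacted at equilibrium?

X = 0.869

Let X = conversion of D; extent ξ = 2.16X/2 mol/L.
Concentrations: [D] = 2.16 − 2.16X; [B] = 3.85 − 1.08X; [C] = 2.16X.
K = [C]^2 / ([D]^2 [B]).
Equating to 15.2 L/mol: the physical root is X = 0.869.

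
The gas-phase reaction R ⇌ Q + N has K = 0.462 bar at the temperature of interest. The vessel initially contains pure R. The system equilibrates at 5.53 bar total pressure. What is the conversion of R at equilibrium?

X = 0.278

Take 1 mol R as basis and let X be its fractional conversion, so ξ = X.
Species balance: n_R = 1 − X; n_Q = X; n_N = X.
Total moles n_T = 1 + X.
Mole fractions y_i = n_i/n_T; K = p_Q p_N / (p_R) with p_i = y_i·P.
Equating to 0.462 bar and solving on 0 < X < 1: X = 0.278.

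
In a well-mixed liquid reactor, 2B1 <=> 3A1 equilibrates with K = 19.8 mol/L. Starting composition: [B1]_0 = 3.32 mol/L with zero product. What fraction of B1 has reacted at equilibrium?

Let X = conversion of B1; extent ξ = 3.32X/2 mol/L.
Concentrations: [B1] = 3.32 − 3.32X; [A1] = 4.98X.
K = [A1]^3 / ([B1]^2).
This equals 19.8 at X = 0.627 (the root in 0 < X < 1).

X = 0.627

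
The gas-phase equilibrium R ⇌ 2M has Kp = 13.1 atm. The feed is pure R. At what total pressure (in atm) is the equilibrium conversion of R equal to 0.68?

P = 3.81 atm

Basis: 1 mol R initially; let X = conversion of R. Extent ξ = X.
At extent ξ: n_R = 1 − X; n_M = 2X.
n_T = Σnᵢ = 1 + X.
Kp = p_M^2 / (p_R) with p_i = (n_i/n_T)·P.
At X = 0.68: the mole-fraction product g(X) = Π y_i^ν_i = 3.44. Since Kp = g(X)·P^{1}, P = (Kp/g)^(1/1) = (13.1/3.44)^(1/1) = 3.81 atm.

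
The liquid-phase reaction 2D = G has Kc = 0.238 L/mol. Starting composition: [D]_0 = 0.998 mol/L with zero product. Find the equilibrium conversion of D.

X = 0.260

Let X = conversion of D; extent ξ = 0.998X/2 mol/L.
Concentrations: [D] = 0.998 − 0.998X; [G] = 0.499X.
Kc = [G] / ([D]^2).
Setting equal to 0.238 and solving for X on (0,1) gives X = 0.260.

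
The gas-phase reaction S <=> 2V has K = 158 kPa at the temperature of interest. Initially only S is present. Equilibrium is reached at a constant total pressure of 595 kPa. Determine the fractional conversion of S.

Basis: 1 mol S initially; let X = conversion of S. Extent ξ = X.
Species balance: n_S = 1 − X; n_V = 2X.
n_T = Σnᵢ = 1 + X.
y_i = n_i/n_T, p_i = y_i·P. K = p_V^2 / (p_S).
Setting this equal to 158 kPa and taking the physical root (0 < X < 1) gives X = 0.250.

X = 0.250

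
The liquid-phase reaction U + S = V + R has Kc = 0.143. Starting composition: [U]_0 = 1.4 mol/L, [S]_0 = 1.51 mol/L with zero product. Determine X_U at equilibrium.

X = 0.285

Let X = conversion of U; extent ξ = 1.4·X mol/L.
Concentrations: [U] = 1.4 − 1.4X; [S] = 1.51 − 1.4X; [V] = 1.4X; [R] = 1.4X.
Kc = [V] [R] / ([U] [S]).
Setting equal to 0.143 and solving for X on (0,1) gives X = 0.285.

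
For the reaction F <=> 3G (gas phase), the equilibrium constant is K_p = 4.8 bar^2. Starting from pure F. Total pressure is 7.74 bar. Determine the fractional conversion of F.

X = 0.164

Take 1 mol F as basis and let X be its fractional conversion, so ξ = X.
Moles: n_F = 1 − X; n_G = 3X.
n_T = Σnᵢ = 1 + 2X.
Mole fractions y_i = n_i/n_T; K_p = p_G^3 / (p_F) with p_i = y_i·P.
Substituting and setting equal to 4.8 bar^2 gives a polynomial in X; the root in (0,1) is X = 0.164.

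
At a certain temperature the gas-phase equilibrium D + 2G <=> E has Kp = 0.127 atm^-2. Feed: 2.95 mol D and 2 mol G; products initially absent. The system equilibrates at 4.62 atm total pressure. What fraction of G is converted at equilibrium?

Let X = conversion of G (basis 2 mol G); extent of reaction ξ = X.
Moles: n_D = 2.95 − X; n_G = 2 − 2X; n_E = X.
Summing: n_T = 4.95 − 2X.
Mole fractions y_i = n_i/n_T; Kp = p_E / (p_D p_G^2) with p_i = y_i·P.
Equating to 0.127 atm^-2 and solving on 0 < X < 1: X = 0.470.

X = 0.470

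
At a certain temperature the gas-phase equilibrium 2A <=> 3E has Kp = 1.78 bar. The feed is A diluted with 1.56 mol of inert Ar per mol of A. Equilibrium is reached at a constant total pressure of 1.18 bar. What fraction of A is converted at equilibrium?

Take 1 mol A as basis and let X be its fractional conversion, so ξ = 0.5X.
Moles: n_A = 1 − X; n_E = 1.5X; n_I = 1.56 (inert).
Total moles n_T = 2.56 + 0.5X.
Mole fractions y_i = n_i/n_T; Kp = p_E^3 / (p_A^2) with p_i = y_i·P.
Setting this equal to 1.78 bar and taking the physical root (0 < X < 1) gives X = 0.594.

X = 0.594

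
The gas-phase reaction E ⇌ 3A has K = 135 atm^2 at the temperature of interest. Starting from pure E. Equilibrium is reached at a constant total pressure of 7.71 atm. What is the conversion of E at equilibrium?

Let X = conversion of E (basis 1 mol E); extent of reaction ξ = X.
Moles: n_E = 1 − X; n_A = 3X.
n_T = Σnᵢ = 1 + 2X.
With p_i = (n_i/n_T)P, K = p_A^3 / (p_E).
Setting this equal to 135 atm^2 and taking the physical root (0 < X < 1) gives X = 0.551.

X = 0.551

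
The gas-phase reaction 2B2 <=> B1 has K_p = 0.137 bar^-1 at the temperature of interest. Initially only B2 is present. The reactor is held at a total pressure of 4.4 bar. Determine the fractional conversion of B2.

X = 0.459

Basis: 1 mol B2 initially; let X = conversion of B2. Extent ξ = 0.5X.
At extent ξ: n_B2 = 1 − X; n_B1 = 0.5X.
Total moles n_T = 1 − 0.5X.
With p_i = (n_i/n_T)P, K_p = p_B1 / (p_B2^2).
This yields a degree-2 equation in X; solving on (0,1), X = 0.459.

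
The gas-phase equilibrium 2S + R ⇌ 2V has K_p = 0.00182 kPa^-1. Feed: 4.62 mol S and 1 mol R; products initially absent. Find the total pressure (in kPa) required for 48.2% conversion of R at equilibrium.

Take 1 mol R as basis and let X be its fractional conversion, so ξ = X.
Species balance: n_S = 4.62 − 2X; n_R = 1 − X; n_V = 2X.
Summing: n_T = 5.62 − X.
K_p = p_V^2 / (p_S^2 p_R) with p_i = (n_i/n_T)·P.
At X = 0.482: the mole-fraction product g(X) = Π y_i^ν_i = 0.6896. Since K_p = g(X)·P^{-1}, P = (g/K_p)^(1/1) = (0.6896/0.00182)^(1/1) = 379 kPa.

P = 379 kPa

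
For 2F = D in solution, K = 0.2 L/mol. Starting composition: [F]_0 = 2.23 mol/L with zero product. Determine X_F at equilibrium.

X = 0.363

Let X = conversion of F; extent ξ = 2.23X/2 mol/L.
Concentrations: [F] = 2.23 − 2.23X; [D] = 1.11X.
K = [D] / ([F]^2).
This equals 0.2 at X = 0.363 (the root in 0 < X < 1).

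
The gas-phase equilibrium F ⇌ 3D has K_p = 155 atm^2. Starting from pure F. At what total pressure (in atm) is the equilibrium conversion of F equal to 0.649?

P = 6.24 atm

Take 1 mol F as basis and let X be its fractional conversion, so ξ = X.
Mole table: n_F = 1 − X; n_D = 3X.
n_T = Σnᵢ = 1 + 2X.
K_p = p_D^3 / (p_F) with p_i = (n_i/n_T)·P.
At X = 0.649: the mole-fraction product g(X) = Π y_i^ν_i = 3.982. Since K_p = g(X)·P^{2}, P = (K_p/g)^(1/2) = (155/3.982)^(1/2) = 6.24 atm.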